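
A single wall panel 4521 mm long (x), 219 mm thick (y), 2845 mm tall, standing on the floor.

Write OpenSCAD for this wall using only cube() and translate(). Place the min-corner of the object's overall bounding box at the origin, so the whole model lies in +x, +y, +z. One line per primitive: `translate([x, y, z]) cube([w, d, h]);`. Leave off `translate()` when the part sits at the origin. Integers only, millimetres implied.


cube([4521, 219, 2845]);


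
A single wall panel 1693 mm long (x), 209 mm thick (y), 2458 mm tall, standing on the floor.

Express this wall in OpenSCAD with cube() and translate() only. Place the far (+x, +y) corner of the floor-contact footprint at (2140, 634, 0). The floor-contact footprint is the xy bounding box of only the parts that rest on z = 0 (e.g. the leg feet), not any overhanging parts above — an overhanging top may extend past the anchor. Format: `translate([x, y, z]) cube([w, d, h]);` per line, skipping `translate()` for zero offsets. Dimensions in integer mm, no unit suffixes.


translate([447, 425, 0]) cube([1693, 209, 2458]);


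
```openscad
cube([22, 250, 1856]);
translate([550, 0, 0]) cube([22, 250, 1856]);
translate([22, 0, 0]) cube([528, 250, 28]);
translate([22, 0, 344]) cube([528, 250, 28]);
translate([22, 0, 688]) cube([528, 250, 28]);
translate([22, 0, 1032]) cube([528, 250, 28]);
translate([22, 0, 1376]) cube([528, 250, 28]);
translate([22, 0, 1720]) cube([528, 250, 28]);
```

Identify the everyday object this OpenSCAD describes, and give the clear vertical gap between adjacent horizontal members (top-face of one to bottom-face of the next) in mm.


A bookshelf. The clear shelf gap is 316 mm.

Two tall side panels with 6 horizontal boards between them — a bookshelf. The first two shelf undersides are at z = 0 and z = 344; with shelf thickness 28, the clear gap is 344 − 0 − 28 = 316 mm.


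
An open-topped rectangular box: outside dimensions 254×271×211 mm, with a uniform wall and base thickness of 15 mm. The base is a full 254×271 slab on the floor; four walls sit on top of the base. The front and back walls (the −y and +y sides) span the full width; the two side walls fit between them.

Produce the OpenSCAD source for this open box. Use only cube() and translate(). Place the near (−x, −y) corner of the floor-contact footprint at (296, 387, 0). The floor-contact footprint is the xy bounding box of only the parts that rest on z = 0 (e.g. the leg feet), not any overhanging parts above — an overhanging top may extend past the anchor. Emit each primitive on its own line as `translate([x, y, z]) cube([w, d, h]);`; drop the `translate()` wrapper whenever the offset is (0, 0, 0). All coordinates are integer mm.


translate([296, 387, 0]) cube([254, 271, 15]);
translate([296, 387, 15]) cube([254, 15, 196]);
translate([296, 643, 15]) cube([254, 15, 196]);
translate([296, 402, 15]) cube([15, 241, 196]);
translate([535, 402, 15]) cube([15, 241, 196]);


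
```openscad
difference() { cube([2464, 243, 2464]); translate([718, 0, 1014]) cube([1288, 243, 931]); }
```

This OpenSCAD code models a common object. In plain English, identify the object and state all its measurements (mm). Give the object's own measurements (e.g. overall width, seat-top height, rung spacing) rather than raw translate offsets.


A wall 2464 mm long (x), 243 mm thick (y), 2464 mm tall, with a rectangular window opening cut through it. The opening is 1288 mm wide and 931 mm tall; its sill is at z = 1014 mm and its near (−x) edge is 718 mm from the wall's −x end. The opening passes through the full wall thickness.


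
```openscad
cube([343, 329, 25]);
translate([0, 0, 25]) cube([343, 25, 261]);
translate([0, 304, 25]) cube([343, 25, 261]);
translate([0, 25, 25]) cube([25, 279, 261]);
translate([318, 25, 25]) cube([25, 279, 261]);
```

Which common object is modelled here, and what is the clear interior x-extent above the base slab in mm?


An open box. The internal width is 293 mm.

A 343×329 base slab with four walls standing on it — an open box. The base is 343 mm wide and the walls are 25 mm thick, so the internal width is 343 − 2 × 25 = 293 mm.


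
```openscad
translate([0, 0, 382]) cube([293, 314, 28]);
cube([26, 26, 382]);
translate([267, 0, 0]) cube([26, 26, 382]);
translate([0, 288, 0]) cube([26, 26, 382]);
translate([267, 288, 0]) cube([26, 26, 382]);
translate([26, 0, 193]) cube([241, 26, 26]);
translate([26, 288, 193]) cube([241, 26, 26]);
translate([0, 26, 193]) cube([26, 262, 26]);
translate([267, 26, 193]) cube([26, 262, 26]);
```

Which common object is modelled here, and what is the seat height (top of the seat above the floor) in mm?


A stool. The seat height is 410 mm.

A 293×314×28 slab at z = 382 on four corner posts — a stool. The seat top is 382 + 28 = 410 mm.


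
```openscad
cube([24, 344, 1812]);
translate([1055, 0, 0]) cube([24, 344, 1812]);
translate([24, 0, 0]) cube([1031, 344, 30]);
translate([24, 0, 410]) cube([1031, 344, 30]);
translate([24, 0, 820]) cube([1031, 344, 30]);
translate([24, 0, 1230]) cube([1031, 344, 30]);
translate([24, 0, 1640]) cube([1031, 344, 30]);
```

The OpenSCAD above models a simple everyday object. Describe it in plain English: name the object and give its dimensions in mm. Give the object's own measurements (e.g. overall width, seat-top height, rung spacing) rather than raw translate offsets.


An open bookshelf. Two side panels, each 24 mm thick, 344 mm deep and 1812 mm tall, stand 1079 mm apart (outside-to-outside). Between them sit 5 shelves, each 30 mm thick and 344 mm deep, spanning the full gap between the sides. The bottom shelf rests on the floor (its underside at z = 0) and the clear gap between one shelf's top and the next shelf's underside is 380 mm.


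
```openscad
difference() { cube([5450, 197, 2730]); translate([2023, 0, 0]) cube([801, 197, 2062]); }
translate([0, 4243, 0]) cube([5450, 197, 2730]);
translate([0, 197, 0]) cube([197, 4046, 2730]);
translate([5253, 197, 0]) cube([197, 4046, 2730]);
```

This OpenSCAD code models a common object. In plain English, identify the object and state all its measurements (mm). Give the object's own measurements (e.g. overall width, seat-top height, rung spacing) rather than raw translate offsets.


A single room: four walls, each 2730 mm tall and 197 mm thick, enclosing an outside footprint 5450×4440 mm (x × y), no floor or roof. The front and back walls (−y and +y sides) run the full x-width; the side walls fit between their inner faces. A door opening 801 mm wide and 2062 mm tall is cut through the front wall from the floor up, its −x edge 2023 mm from the wall's −x end.


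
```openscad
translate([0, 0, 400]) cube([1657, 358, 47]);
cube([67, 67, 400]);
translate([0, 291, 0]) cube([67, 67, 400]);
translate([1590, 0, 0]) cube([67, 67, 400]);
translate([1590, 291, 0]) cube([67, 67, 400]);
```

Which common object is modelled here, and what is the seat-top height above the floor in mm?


A bench. The seat-top height is 447 mm.

A long slab on four corner posts — a bench. The slab sits at z = 400 with thickness 47, so the top is 400 + 47 = 447 mm.


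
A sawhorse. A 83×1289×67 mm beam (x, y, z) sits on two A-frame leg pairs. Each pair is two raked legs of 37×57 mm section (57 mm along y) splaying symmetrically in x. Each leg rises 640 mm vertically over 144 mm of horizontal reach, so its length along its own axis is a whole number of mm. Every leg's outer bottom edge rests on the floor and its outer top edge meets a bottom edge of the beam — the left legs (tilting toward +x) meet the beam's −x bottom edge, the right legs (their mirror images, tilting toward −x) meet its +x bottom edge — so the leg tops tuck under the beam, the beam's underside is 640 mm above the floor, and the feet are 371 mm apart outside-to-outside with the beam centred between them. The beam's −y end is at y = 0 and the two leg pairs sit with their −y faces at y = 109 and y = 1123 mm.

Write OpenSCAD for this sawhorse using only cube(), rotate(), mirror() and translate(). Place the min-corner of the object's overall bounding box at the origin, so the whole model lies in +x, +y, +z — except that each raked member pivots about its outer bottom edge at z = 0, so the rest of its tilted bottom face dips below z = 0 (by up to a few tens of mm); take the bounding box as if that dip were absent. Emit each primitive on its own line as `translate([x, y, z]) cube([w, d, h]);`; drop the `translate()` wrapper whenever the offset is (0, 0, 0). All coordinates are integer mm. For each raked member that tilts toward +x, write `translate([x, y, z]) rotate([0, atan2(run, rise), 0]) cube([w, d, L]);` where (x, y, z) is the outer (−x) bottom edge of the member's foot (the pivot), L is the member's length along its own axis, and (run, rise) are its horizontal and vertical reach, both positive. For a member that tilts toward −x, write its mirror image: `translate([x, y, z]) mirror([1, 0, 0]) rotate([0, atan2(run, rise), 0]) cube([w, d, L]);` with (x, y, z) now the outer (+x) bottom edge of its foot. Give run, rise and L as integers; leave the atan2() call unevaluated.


translate([144, 0, 640]) cube([83, 1289, 67]);
translate([0, 109, 0]) rotate([0, atan2(144, 640), 0]) cube([37, 57, 656]);
translate([371, 109, 0]) mirror([1, 0, 0]) rotate([0, atan2(144, 640), 0]) cube([37, 57, 656]);
translate([0, 1123, 0]) rotate([0, atan2(144, 640), 0]) cube([37, 57, 656]);
translate([371, 1123, 0]) mirror([1, 0, 0]) rotate([0, atan2(144, 640), 0]) cube([37, 57, 656]);


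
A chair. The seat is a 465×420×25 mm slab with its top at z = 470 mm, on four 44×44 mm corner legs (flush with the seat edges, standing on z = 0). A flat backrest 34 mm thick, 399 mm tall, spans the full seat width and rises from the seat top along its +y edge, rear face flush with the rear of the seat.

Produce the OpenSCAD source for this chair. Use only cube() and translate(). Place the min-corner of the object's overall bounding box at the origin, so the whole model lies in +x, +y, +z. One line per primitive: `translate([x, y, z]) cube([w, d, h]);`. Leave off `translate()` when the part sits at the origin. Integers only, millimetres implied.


translate([0, 0, 445]) cube([465, 420, 25]);
cube([44, 44, 445]);
translate([421, 0, 0]) cube([44, 44, 445]);
translate([0, 376, 0]) cube([44, 44, 445]);
translate([421, 376, 0]) cube([44, 44, 445]);
translate([0, 386, 470]) cube([465, 34, 399]);


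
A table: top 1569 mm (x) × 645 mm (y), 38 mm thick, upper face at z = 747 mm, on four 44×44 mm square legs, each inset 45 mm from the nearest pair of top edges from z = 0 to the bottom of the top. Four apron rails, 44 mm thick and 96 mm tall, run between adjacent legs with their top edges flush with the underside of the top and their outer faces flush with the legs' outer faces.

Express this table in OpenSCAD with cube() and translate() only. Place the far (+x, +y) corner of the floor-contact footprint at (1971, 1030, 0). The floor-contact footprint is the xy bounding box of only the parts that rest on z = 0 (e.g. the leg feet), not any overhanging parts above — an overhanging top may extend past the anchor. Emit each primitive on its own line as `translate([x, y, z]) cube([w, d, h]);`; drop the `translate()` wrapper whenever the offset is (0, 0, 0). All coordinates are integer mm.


// leg_h = 747 - 38 = 709
// apron z = 709 - 96 = 613
translate([447, 430, 709]) cube([1569, 645, 38]);
translate([492, 475, 0]) cube([44, 44, 709]);
translate([1927, 475, 0]) cube([44, 44, 709]);
translate([492, 986, 0]) cube([44, 44, 709]);
translate([1927, 986, 0]) cube([44, 44, 709]);
translate([536, 475, 613]) cube([1391, 44, 96]);
translate([536, 986, 613]) cube([1391, 44, 96]);
translate([492, 519, 613]) cube([44, 467, 96]);
translate([1927, 519, 613]) cube([44, 467, 96]);


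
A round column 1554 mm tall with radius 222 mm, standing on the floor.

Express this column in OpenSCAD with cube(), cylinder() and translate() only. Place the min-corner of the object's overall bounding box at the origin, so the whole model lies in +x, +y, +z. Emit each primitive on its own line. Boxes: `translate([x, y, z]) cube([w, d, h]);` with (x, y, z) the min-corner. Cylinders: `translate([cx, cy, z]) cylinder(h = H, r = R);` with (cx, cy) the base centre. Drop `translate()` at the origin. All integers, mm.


translate([222, 222, 0]) cylinder(h = 1554, r = 222);


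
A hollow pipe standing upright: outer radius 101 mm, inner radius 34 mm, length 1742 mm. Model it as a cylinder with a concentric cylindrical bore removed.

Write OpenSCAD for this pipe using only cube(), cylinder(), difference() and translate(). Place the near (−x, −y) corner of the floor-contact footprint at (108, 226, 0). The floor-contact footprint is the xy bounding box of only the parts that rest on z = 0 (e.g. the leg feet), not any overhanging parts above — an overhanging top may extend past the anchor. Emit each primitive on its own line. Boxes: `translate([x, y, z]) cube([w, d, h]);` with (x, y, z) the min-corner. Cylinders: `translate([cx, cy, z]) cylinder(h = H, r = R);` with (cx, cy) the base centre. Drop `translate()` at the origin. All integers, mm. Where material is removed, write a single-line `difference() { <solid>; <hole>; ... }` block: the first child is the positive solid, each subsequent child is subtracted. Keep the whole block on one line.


difference() { translate([209, 327, 0]) cylinder(h = 1742, r = 101); translate([209, 327, 0]) cylinder(h = 1742, r = 34); }


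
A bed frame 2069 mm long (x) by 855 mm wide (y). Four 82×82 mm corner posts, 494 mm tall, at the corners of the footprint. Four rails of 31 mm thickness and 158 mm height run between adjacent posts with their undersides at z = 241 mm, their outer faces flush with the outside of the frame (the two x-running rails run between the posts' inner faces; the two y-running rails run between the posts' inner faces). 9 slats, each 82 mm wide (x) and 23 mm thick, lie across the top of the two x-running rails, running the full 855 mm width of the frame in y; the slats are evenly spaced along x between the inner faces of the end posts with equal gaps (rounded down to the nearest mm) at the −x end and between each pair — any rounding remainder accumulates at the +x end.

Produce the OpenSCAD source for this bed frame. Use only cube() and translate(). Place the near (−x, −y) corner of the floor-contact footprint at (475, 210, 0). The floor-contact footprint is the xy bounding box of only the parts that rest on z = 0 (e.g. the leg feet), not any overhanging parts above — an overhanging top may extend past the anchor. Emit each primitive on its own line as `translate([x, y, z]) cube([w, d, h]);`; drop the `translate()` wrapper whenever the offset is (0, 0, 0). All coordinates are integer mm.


translate([475, 210, 0]) cube([82, 82, 494]);
translate([475, 983, 0]) cube([82, 82, 494]);
translate([2462, 210, 0]) cube([82, 82, 494]);
translate([2462, 983, 0]) cube([82, 82, 494]);
translate([557, 210, 241]) cube([1905, 31, 158]);
translate([557, 1034, 241]) cube([1905, 31, 158]);
translate([475, 292, 241]) cube([31, 691, 158]);
translate([2513, 292, 241]) cube([31, 691, 158]);
translate([673, 210, 399]) cube([82, 855, 23]);
translate([871, 210, 399]) cube([82, 855, 23]);
translate([1069, 210, 399]) cube([82, 855, 23]);
translate([1267, 210, 399]) cube([82, 855, 23]);
translate([1465, 210, 399]) cube([82, 855, 23]);
translate([1663, 210, 399]) cube([82, 855, 23]);
translate([1861, 210, 399]) cube([82, 855, 23]);
translate([2059, 210, 399]) cube([82, 855, 23]);
translate([2257, 210, 399]) cube([82, 855, 23]);


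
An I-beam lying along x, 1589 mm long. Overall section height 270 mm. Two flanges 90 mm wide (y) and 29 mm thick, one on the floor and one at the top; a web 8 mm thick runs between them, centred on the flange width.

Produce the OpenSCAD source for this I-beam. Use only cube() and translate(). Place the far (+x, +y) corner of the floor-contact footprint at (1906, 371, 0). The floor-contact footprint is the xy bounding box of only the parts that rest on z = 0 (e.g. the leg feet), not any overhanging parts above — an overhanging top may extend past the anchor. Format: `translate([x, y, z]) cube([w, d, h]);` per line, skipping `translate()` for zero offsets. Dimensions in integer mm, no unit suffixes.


translate([317, 281, 0]) cube([1589, 90, 29]);
translate([317, 322, 29]) cube([1589, 8, 212]);
translate([317, 281, 241]) cube([1589, 90, 29]);


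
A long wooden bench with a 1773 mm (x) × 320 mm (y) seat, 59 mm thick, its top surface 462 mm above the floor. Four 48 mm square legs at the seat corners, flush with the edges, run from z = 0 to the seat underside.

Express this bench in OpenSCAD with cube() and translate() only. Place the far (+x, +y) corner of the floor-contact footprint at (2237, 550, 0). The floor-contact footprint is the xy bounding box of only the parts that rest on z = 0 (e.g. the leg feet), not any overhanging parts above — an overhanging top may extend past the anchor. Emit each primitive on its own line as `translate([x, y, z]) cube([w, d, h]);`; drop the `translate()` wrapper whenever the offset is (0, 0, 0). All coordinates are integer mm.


translate([464, 230, 403]) cube([1773, 320, 59]);
translate([464, 230, 0]) cube([48, 48, 403]);
translate([464, 502, 0]) cube([48, 48, 403]);
translate([2189, 230, 0]) cube([48, 48, 403]);
translate([2189, 502, 0]) cube([48, 48, 403]);


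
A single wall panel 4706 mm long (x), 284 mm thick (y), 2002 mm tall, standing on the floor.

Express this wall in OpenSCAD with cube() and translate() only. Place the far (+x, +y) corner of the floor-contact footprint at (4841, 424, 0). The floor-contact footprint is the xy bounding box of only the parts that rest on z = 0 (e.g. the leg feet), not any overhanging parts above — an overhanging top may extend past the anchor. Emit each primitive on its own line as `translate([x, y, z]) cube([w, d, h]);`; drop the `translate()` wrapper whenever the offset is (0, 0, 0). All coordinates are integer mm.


translate([135, 140, 0]) cube([4706, 284, 2002]);


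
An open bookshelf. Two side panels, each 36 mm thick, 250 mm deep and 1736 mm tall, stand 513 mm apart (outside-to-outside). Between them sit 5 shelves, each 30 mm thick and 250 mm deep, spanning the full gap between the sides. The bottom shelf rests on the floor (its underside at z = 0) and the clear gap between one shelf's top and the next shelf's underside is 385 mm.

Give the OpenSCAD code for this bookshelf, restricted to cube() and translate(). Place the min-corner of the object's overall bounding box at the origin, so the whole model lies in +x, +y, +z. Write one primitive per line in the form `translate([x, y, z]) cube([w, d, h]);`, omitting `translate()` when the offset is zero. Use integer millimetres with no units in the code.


cube([36, 250, 1736]);
translate([477, 0, 0]) cube([36, 250, 1736]);
translate([36, 0, 0]) cube([441, 250, 30]);
translate([36, 0, 415]) cube([441, 250, 30]);
translate([36, 0, 830]) cube([441, 250, 30]);
translate([36, 0, 1245]) cube([441, 250, 30]);
translate([36, 0, 1660]) cube([441, 250, 30]);


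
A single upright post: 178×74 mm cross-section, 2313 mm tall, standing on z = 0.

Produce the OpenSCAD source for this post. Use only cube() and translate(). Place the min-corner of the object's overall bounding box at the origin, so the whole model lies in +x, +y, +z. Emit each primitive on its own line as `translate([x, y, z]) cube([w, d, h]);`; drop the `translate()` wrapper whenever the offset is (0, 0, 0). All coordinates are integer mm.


cube([178, 74, 2313]);


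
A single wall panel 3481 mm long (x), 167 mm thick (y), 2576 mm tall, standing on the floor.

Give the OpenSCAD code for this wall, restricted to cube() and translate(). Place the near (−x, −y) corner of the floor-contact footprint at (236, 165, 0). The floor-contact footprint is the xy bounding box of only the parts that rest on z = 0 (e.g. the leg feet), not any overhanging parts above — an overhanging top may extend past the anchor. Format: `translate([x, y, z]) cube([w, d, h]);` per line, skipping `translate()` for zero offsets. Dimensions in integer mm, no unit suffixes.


translate([236, 165, 0]) cube([3481, 167, 2576]);


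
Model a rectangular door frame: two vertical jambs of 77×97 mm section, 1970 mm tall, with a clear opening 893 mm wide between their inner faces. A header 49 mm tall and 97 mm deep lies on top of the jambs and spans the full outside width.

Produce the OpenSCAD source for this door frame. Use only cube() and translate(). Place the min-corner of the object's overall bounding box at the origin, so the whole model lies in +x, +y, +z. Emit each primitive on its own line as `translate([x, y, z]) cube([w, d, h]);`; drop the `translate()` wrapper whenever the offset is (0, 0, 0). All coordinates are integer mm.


cube([77, 97, 1970]);
translate([970, 0, 0]) cube([77, 97, 1970]);
translate([0, 0, 1970]) cube([1047, 97, 49]);


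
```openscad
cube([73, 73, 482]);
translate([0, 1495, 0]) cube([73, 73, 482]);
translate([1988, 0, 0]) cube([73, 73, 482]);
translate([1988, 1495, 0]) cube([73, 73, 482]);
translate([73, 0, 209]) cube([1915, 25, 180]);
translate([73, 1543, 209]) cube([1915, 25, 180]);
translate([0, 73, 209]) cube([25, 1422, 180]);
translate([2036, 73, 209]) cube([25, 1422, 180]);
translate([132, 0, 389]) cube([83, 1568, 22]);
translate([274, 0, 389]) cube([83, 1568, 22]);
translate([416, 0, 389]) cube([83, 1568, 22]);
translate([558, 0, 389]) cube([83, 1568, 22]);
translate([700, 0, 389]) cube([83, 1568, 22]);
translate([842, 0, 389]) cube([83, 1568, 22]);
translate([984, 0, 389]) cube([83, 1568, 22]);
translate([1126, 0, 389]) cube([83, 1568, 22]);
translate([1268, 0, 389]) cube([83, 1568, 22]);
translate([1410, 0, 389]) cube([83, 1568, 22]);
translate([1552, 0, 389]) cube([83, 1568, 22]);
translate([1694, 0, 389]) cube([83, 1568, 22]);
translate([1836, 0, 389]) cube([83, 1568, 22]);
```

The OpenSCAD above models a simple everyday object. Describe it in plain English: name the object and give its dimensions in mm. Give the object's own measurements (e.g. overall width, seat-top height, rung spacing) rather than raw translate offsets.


A bed frame 2061 mm long (x) by 1568 mm wide (y). Four 73×73 mm corner posts, 482 mm tall, at the corners of the footprint. Four rails of 25 mm thickness and 180 mm height run between adjacent posts with their undersides at z = 209 mm, their outer faces flush with the outside of the frame (the two x-running rails run between the posts' inner faces; the two y-running rails run between the posts' inner faces). 13 slats, each 83 mm wide (x) and 22 mm thick, lie across the top of the two x-running rails, running the full 1568 mm width of the frame in y; along x they sit between the end posts with a 59 mm gap after the −x posts and between neighbouring slats, leaving 69 mm before the +x posts.


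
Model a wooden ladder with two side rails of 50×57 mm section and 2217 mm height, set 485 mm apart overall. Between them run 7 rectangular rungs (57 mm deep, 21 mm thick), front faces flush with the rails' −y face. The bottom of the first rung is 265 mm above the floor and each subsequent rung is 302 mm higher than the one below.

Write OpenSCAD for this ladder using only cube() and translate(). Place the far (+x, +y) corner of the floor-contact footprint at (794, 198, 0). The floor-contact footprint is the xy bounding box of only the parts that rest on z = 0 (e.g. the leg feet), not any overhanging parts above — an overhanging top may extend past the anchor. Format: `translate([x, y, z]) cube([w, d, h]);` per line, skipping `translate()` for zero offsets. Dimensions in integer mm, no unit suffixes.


translate([309, 141, 0]) cube([50, 57, 2217]);
translate([744, 141, 0]) cube([50, 57, 2217]);
translate([359, 141, 265]) cube([385, 57, 21]);
translate([359, 141, 567]) cube([385, 57, 21]);
translate([359, 141, 869]) cube([385, 57, 21]);
translate([359, 141, 1171]) cube([385, 57, 21]);
translate([359, 141, 1473]) cube([385, 57, 21]);
translate([359, 141, 1775]) cube([385, 57, 21]);
translate([359, 141, 2077]) cube([385, 57, 21]);


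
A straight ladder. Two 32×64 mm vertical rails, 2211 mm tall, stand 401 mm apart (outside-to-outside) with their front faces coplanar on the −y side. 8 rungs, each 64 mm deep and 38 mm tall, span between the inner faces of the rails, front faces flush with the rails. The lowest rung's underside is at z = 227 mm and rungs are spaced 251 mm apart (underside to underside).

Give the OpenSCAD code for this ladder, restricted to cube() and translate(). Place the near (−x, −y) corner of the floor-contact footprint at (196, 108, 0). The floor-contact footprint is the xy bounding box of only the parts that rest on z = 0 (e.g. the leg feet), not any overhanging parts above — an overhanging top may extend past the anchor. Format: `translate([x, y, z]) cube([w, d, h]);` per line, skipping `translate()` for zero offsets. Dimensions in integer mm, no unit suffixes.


translate([196, 108, 0]) cube([32, 64, 2211]);
translate([565, 108, 0]) cube([32, 64, 2211]);
translate([228, 108, 227]) cube([337, 64, 38]);
translate([228, 108, 478]) cube([337, 64, 38]);
translate([228, 108, 729]) cube([337, 64, 38]);
translate([228, 108, 980]) cube([337, 64, 38]);
translate([228, 108, 1231]) cube([337, 64, 38]);
translate([228, 108, 1482]) cube([337, 64, 38]);
translate([228, 108, 1733]) cube([337, 64, 38]);
translate([228, 108, 1984]) cube([337, 64, 38]);


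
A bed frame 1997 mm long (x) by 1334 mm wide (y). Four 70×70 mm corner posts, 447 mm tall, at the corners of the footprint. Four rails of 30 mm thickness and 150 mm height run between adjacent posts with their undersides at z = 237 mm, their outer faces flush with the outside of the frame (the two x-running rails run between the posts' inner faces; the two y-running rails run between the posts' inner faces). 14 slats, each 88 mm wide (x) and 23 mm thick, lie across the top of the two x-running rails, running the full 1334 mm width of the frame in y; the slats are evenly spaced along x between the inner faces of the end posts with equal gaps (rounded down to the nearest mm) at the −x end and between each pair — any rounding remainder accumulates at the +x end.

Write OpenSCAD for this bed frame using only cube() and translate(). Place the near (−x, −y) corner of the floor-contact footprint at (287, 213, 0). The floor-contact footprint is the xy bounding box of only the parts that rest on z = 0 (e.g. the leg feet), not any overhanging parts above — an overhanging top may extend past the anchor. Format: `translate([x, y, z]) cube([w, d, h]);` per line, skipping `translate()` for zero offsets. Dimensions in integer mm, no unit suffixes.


// slat z = rail_z + rail_h = 237 + 150 = 387
// slat gap = ⌊(1857 − 14·88) / 15⌋ = 41
translate([287, 213, 0]) cube([70, 70, 447]);
translate([287, 1477, 0]) cube([70, 70, 447]);
translate([2214, 213, 0]) cube([70, 70, 447]);
translate([2214, 1477, 0]) cube([70, 70, 447]);
translate([357, 213, 237]) cube([1857, 30, 150]);
translate([357, 1517, 237]) cube([1857, 30, 150]);
translate([287, 283, 237]) cube([30, 1194, 150]);
translate([2254, 283, 237]) cube([30, 1194, 150]);
translate([398, 213, 387]) cube([88, 1334, 23]);
translate([527, 213, 387]) cube([88, 1334, 23]);
translate([656, 213, 387]) cube([88, 1334, 23]);
translate([785, 213, 387]) cube([88, 1334, 23]);
translate([914, 213, 387]) cube([88, 1334, 23]);
translate([1043, 213, 387]) cube([88, 1334, 23]);
translate([1172, 213, 387]) cube([88, 1334, 23]);
translate([1301, 213, 387]) cube([88, 1334, 23]);
translate([1430, 213, 387]) cube([88, 1334, 23]);
translate([1559, 213, 387]) cube([88, 1334, 23]);
translate([1688, 213, 387]) cube([88, 1334, 23]);
translate([1817, 213, 387]) cube([88, 1334, 23]);
translate([1946, 213, 387]) cube([88, 1334, 23]);
translate([2075, 213, 387]) cube([88, 1334, 23]);


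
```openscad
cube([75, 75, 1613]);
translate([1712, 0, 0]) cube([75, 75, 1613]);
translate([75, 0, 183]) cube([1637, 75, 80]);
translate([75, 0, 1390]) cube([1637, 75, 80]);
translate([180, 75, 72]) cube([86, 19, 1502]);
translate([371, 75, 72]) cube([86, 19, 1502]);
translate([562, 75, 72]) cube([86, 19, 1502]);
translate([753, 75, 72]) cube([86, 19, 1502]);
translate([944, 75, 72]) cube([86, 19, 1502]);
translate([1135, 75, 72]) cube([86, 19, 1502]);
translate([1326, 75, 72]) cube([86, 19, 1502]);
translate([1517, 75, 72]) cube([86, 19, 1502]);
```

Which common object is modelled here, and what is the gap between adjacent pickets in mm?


A fence section. The picket gap is 105 mm.

Two posts, two rails, 8 pickets — a fence section. Span 1637 mm holds 8 pickets of 86 mm with 9 equal gaps: ⌊(1637 − 8·86) / 9⌋ = 105 mm.


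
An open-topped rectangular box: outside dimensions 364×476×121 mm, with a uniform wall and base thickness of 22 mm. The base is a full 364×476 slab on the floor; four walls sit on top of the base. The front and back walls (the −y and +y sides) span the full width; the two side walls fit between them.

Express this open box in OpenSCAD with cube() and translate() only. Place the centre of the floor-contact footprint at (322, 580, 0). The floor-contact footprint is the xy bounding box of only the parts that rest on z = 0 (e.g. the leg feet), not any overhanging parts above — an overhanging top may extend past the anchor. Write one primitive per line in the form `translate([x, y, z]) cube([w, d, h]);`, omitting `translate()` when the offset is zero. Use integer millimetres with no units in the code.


translate([140, 342, 0]) cube([364, 476, 22]);
translate([140, 342, 22]) cube([364, 22, 99]);
translate([140, 796, 22]) cube([364, 22, 99]);
translate([140, 364, 22]) cube([22, 432, 99]);
translate([482, 364, 22]) cube([22, 432, 99]);


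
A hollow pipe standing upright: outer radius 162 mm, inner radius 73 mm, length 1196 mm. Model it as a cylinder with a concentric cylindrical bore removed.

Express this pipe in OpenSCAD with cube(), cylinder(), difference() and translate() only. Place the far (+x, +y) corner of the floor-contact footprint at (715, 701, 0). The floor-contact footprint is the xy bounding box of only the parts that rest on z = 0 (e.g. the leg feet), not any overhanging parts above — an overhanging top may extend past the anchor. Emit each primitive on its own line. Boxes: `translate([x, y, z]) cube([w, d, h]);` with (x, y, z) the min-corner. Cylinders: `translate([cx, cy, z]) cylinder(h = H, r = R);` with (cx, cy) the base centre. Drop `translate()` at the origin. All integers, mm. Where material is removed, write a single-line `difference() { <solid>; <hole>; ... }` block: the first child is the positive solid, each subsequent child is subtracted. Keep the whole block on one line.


difference() { translate([553, 539, 0]) cylinder(h = 1196, r = 162); translate([553, 539, 0]) cylinder(h = 1196, r = 73); }


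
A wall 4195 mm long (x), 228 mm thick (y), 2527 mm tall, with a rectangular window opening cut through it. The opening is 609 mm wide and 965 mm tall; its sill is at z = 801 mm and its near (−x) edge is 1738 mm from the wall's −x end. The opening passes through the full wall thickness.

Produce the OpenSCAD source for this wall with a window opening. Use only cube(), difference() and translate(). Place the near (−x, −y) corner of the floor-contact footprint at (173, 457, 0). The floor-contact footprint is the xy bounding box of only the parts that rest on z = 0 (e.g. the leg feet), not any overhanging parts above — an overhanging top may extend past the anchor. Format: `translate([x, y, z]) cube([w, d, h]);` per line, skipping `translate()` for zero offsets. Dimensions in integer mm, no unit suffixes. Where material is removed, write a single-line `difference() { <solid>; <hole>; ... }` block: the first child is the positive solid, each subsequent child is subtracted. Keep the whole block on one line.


difference() { translate([173, 457, 0]) cube([4195, 228, 2527]); translate([1911, 457, 801]) cube([609, 228, 965]); }


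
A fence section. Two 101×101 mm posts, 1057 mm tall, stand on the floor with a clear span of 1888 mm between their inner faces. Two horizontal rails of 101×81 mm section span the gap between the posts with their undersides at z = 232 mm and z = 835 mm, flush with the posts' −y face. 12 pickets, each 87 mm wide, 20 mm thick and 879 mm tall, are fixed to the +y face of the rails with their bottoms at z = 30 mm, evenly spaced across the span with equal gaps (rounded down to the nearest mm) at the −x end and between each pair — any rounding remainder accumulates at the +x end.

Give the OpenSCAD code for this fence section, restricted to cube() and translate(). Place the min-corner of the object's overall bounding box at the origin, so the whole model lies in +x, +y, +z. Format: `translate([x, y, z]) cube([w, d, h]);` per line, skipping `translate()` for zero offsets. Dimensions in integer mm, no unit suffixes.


cube([101, 101, 1057]);
translate([1989, 0, 0]) cube([101, 101, 1057]);
translate([101, 0, 232]) cube([1888, 101, 81]);
translate([101, 0, 835]) cube([1888, 101, 81]);
translate([165, 101, 30]) cube([87, 20, 879]);
translate([316, 101, 30]) cube([87, 20, 879]);
translate([467, 101, 30]) cube([87, 20, 879]);
translate([618, 101, 30]) cube([87, 20, 879]);
translate([769, 101, 30]) cube([87, 20, 879]);
translate([920, 101, 30]) cube([87, 20, 879]);
translate([1071, 101, 30]) cube([87, 20, 879]);
translate([1222, 101, 30]) cube([87, 20, 879]);
translate([1373, 101, 30]) cube([87, 20, 879]);
translate([1524, 101, 30]) cube([87, 20, 879]);
translate([1675, 101, 30]) cube([87, 20, 879]);
translate([1826, 101, 30]) cube([87, 20, 879]);


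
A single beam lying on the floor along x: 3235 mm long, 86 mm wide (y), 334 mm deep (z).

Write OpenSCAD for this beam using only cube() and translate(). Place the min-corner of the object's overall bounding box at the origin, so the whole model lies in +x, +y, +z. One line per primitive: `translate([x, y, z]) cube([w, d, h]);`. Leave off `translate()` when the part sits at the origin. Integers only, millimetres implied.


cube([3235, 86, 334]);


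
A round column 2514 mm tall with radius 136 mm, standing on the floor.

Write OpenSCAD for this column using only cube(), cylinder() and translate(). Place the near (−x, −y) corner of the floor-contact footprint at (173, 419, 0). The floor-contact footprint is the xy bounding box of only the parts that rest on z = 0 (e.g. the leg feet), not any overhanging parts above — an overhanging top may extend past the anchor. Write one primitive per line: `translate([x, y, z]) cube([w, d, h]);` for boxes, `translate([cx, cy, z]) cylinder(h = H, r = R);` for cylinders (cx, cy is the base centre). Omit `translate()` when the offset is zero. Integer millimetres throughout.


translate([309, 555, 0]) cylinder(h = 2514, r = 136);


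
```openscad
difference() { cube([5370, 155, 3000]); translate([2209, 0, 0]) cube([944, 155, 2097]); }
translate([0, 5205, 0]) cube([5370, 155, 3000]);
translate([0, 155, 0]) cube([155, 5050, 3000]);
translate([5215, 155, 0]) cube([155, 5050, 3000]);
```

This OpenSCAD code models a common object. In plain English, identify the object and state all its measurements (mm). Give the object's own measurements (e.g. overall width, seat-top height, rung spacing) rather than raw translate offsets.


A single room: four walls, each 3000 mm tall and 155 mm thick, enclosing an outside footprint 5370×5360 mm (x × y), no floor or roof. The front and back walls (−y and +y sides) run the full x-width; the side walls fit between their inner faces. A door opening 944 mm wide and 2097 mm tall is cut through the front wall from the floor up, its −x edge 2209 mm from the wall's −x end.


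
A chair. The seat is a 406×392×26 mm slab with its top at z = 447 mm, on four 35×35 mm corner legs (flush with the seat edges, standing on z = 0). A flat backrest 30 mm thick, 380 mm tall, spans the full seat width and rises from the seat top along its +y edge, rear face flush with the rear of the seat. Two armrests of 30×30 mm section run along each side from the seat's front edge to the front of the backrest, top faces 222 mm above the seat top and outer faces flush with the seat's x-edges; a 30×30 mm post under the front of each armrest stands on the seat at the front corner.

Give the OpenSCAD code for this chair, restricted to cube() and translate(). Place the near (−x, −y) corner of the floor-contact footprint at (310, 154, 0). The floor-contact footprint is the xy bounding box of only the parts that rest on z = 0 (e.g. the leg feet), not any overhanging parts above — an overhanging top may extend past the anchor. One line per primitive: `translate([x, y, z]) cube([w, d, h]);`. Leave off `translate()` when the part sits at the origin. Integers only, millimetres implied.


// leg_h = 447 - 26 = 421
// arm post h = 222 - 30 = 192
translate([310, 154, 421]) cube([406, 392, 26]);
translate([310, 154, 0]) cube([35, 35, 421]);
translate([681, 154, 0]) cube([35, 35, 421]);
translate([310, 511, 0]) cube([35, 35, 421]);
translate([681, 511, 0]) cube([35, 35, 421]);
translate([310, 516, 447]) cube([406, 30, 380]);
translate([310, 154, 639]) cube([30, 362, 30]);
translate([686, 154, 639]) cube([30, 362, 30]);
translate([310, 154, 447]) cube([30, 30, 192]);
translate([686, 154, 447]) cube([30, 30, 192]);


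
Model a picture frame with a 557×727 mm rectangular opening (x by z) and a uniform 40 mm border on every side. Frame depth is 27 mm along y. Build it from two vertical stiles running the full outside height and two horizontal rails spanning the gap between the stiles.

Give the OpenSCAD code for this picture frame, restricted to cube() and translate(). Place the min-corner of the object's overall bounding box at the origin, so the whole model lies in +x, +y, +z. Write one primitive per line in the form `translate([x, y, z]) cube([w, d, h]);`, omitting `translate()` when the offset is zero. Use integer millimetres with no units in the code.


cube([40, 27, 807]);
translate([597, 0, 0]) cube([40, 27, 807]);
translate([40, 0, 0]) cube([557, 27, 40]);
translate([40, 0, 767]) cube([557, 27, 40]);


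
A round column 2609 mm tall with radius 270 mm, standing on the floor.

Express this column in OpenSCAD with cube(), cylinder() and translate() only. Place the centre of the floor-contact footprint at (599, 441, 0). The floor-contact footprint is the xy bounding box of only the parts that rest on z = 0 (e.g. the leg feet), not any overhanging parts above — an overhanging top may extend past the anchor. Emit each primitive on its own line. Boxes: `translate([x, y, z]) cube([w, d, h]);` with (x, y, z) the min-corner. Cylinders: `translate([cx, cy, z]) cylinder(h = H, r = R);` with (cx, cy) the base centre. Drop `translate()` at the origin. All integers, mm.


translate([599, 441, 0]) cylinder(h = 2609, r = 270);


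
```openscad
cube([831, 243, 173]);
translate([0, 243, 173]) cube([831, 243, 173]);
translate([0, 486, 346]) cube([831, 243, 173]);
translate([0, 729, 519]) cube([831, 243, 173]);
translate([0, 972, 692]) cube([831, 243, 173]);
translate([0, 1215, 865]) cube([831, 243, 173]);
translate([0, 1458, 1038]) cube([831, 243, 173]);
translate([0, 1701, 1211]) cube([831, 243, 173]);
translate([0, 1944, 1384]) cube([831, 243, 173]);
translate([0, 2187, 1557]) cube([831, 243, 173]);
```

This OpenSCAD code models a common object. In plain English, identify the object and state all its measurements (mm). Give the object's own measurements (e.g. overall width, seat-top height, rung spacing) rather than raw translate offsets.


A straight staircase of 10 solid steps. Each step is 831 mm wide (x), 243 mm deep (y, the going) and 173 mm tall (the rise). The first step rests on the floor; each subsequent step sits one going further in +y and one rise higher in +z, directly behind and above the previous step with no overlap.


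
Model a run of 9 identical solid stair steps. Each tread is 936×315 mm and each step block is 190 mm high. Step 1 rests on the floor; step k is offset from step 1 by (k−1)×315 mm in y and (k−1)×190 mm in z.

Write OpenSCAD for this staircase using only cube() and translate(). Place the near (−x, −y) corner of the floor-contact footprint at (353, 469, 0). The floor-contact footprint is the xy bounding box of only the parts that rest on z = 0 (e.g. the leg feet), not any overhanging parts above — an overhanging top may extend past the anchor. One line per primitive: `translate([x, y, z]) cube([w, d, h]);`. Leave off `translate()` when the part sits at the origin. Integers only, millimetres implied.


translate([353, 469, 0]) cube([936, 315, 190]);
translate([353, 784, 190]) cube([936, 315, 190]);
translate([353, 1099, 380]) cube([936, 315, 190]);
translate([353, 1414, 570]) cube([936, 315, 190]);
translate([353, 1729, 760]) cube([936, 315, 190]);
translate([353, 2044, 950]) cube([936, 315, 190]);
translate([353, 2359, 1140]) cube([936, 315, 190]);
translate([353, 2674, 1330]) cube([936, 315, 190]);
translate([353, 2989, 1520]) cube([936, 315, 190]);
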